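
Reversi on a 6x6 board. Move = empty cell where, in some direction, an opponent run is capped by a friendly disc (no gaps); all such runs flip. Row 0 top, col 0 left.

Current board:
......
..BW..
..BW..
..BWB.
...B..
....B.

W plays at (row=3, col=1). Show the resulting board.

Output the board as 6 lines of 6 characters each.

Place W at (3,1); scan 8 dirs for brackets.
Dir NW: first cell '.' (not opp) -> no flip
Dir N: first cell '.' (not opp) -> no flip
Dir NE: opp run (2,2) capped by W -> flip
Dir W: first cell '.' (not opp) -> no flip
Dir E: opp run (3,2) capped by W -> flip
Dir SW: first cell '.' (not opp) -> no flip
Dir S: first cell '.' (not opp) -> no flip
Dir SE: first cell '.' (not opp) -> no flip
All flips: (2,2) (3,2)

Answer: ......
..BW..
..WW..
.WWWB.
...B..
....B.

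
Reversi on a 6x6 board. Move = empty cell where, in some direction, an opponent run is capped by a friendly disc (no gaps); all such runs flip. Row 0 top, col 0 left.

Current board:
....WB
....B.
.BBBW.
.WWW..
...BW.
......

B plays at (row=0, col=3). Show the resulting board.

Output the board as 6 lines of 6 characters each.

Answer: ...BBB
....B.
.BBBW.
.WWW..
...BW.
......

Derivation:
Place B at (0,3); scan 8 dirs for brackets.
Dir NW: edge -> no flip
Dir N: edge -> no flip
Dir NE: edge -> no flip
Dir W: first cell '.' (not opp) -> no flip
Dir E: opp run (0,4) capped by B -> flip
Dir SW: first cell '.' (not opp) -> no flip
Dir S: first cell '.' (not opp) -> no flip
Dir SE: first cell 'B' (not opp) -> no flip
All flips: (0,4)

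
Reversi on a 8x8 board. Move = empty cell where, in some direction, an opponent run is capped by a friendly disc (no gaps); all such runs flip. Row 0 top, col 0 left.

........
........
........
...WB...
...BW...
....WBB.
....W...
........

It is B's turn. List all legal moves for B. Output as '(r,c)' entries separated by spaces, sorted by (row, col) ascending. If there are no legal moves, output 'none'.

(2,2): flips 2 -> legal
(2,3): flips 1 -> legal
(2,4): no bracket -> illegal
(3,2): flips 1 -> legal
(3,5): no bracket -> illegal
(4,2): no bracket -> illegal
(4,5): flips 1 -> legal
(5,3): flips 1 -> legal
(6,3): no bracket -> illegal
(6,5): flips 1 -> legal
(7,3): flips 1 -> legal
(7,4): flips 3 -> legal
(7,5): no bracket -> illegal

Answer: (2,2) (2,3) (3,2) (4,5) (5,3) (6,5) (7,3) (7,4)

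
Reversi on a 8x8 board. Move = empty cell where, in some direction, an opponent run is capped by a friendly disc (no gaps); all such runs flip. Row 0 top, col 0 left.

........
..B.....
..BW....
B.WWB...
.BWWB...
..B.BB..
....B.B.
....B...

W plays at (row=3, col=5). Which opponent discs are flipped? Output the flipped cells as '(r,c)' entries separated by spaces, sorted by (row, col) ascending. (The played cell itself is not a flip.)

Answer: (3,4)

Derivation:
Dir NW: first cell '.' (not opp) -> no flip
Dir N: first cell '.' (not opp) -> no flip
Dir NE: first cell '.' (not opp) -> no flip
Dir W: opp run (3,4) capped by W -> flip
Dir E: first cell '.' (not opp) -> no flip
Dir SW: opp run (4,4), next='.' -> no flip
Dir S: first cell '.' (not opp) -> no flip
Dir SE: first cell '.' (not opp) -> no flip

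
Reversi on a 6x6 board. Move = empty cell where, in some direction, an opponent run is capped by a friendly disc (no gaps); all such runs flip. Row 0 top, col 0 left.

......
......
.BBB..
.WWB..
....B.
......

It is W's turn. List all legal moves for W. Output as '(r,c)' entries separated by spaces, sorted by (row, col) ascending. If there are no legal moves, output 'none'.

(1,0): flips 1 -> legal
(1,1): flips 1 -> legal
(1,2): flips 1 -> legal
(1,3): flips 1 -> legal
(1,4): flips 1 -> legal
(2,0): no bracket -> illegal
(2,4): no bracket -> illegal
(3,0): no bracket -> illegal
(3,4): flips 1 -> legal
(3,5): no bracket -> illegal
(4,2): no bracket -> illegal
(4,3): no bracket -> illegal
(4,5): no bracket -> illegal
(5,3): no bracket -> illegal
(5,4): no bracket -> illegal
(5,5): no bracket -> illegal

Answer: (1,0) (1,1) (1,2) (1,3) (1,4) (3,4)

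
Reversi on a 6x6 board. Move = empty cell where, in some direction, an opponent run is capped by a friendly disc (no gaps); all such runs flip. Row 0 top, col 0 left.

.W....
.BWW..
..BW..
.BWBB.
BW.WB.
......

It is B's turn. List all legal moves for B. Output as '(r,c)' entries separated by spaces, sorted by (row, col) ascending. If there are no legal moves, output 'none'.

Answer: (0,2) (0,3) (0,4) (1,4) (2,4) (4,2) (5,1) (5,2) (5,3)

Derivation:
(0,0): no bracket -> illegal
(0,2): flips 1 -> legal
(0,3): flips 2 -> legal
(0,4): flips 1 -> legal
(1,0): no bracket -> illegal
(1,4): flips 2 -> legal
(2,1): no bracket -> illegal
(2,4): flips 1 -> legal
(3,0): no bracket -> illegal
(4,2): flips 3 -> legal
(5,0): no bracket -> illegal
(5,1): flips 1 -> legal
(5,2): flips 1 -> legal
(5,3): flips 1 -> legal
(5,4): no bracket -> illegal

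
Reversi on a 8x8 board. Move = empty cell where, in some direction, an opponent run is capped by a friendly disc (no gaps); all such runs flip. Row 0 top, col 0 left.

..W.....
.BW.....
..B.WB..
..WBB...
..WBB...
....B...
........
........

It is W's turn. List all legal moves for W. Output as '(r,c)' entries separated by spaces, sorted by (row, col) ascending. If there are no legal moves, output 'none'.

Answer: (1,0) (2,0) (2,6) (3,5) (4,5) (6,4) (6,5)

Derivation:
(0,0): no bracket -> illegal
(0,1): no bracket -> illegal
(1,0): flips 1 -> legal
(1,3): no bracket -> illegal
(1,4): no bracket -> illegal
(1,5): no bracket -> illegal
(1,6): no bracket -> illegal
(2,0): flips 1 -> legal
(2,1): no bracket -> illegal
(2,3): no bracket -> illegal
(2,6): flips 1 -> legal
(3,1): no bracket -> illegal
(3,5): flips 2 -> legal
(3,6): no bracket -> illegal
(4,5): flips 2 -> legal
(5,2): no bracket -> illegal
(5,3): no bracket -> illegal
(5,5): no bracket -> illegal
(6,3): no bracket -> illegal
(6,4): flips 3 -> legal
(6,5): flips 2 -> legal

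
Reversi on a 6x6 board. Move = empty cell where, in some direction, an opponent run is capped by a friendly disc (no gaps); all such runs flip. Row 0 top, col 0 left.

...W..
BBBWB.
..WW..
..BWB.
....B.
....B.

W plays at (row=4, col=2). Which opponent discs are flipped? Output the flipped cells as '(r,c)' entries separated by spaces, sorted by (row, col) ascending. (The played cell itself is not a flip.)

Answer: (3,2)

Derivation:
Dir NW: first cell '.' (not opp) -> no flip
Dir N: opp run (3,2) capped by W -> flip
Dir NE: first cell 'W' (not opp) -> no flip
Dir W: first cell '.' (not opp) -> no flip
Dir E: first cell '.' (not opp) -> no flip
Dir SW: first cell '.' (not opp) -> no flip
Dir S: first cell '.' (not opp) -> no flip
Dir SE: first cell '.' (not opp) -> no flip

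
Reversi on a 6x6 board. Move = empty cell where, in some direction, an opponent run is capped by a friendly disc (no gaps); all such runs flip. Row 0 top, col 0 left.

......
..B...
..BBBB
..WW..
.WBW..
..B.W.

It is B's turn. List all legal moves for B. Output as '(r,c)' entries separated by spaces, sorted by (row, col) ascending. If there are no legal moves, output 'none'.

Answer: (3,0) (3,4) (4,0) (4,4) (5,0) (5,3)

Derivation:
(2,1): no bracket -> illegal
(3,0): flips 1 -> legal
(3,1): no bracket -> illegal
(3,4): flips 1 -> legal
(4,0): flips 1 -> legal
(4,4): flips 2 -> legal
(4,5): no bracket -> illegal
(5,0): flips 2 -> legal
(5,1): no bracket -> illegal
(5,3): flips 2 -> legal
(5,5): no bracket -> illegal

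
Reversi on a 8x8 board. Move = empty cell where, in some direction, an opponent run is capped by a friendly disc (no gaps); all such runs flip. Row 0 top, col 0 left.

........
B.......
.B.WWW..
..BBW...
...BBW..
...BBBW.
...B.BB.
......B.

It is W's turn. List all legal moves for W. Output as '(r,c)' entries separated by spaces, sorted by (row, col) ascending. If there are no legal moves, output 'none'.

(0,0): no bracket -> illegal
(0,1): no bracket -> illegal
(1,1): no bracket -> illegal
(1,2): no bracket -> illegal
(2,0): no bracket -> illegal
(2,2): no bracket -> illegal
(3,0): no bracket -> illegal
(3,1): flips 2 -> legal
(3,5): no bracket -> illegal
(4,1): flips 1 -> legal
(4,2): flips 3 -> legal
(4,6): no bracket -> illegal
(5,2): flips 4 -> legal
(5,7): no bracket -> illegal
(6,2): no bracket -> illegal
(6,4): flips 2 -> legal
(6,7): no bracket -> illegal
(7,2): flips 2 -> legal
(7,3): flips 4 -> legal
(7,4): flips 1 -> legal
(7,5): flips 2 -> legal
(7,7): no bracket -> illegal

Answer: (3,1) (4,1) (4,2) (5,2) (6,4) (7,2) (7,3) (7,4) (7,5)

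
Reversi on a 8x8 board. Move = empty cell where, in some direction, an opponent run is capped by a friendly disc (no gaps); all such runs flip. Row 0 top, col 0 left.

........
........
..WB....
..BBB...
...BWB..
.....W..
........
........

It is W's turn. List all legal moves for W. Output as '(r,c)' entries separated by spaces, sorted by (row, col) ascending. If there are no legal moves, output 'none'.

(1,2): no bracket -> illegal
(1,3): no bracket -> illegal
(1,4): no bracket -> illegal
(2,1): no bracket -> illegal
(2,4): flips 2 -> legal
(2,5): no bracket -> illegal
(3,1): no bracket -> illegal
(3,5): flips 1 -> legal
(3,6): no bracket -> illegal
(4,1): no bracket -> illegal
(4,2): flips 2 -> legal
(4,6): flips 1 -> legal
(5,2): no bracket -> illegal
(5,3): no bracket -> illegal
(5,4): no bracket -> illegal
(5,6): no bracket -> illegal

Answer: (2,4) (3,5) (4,2) (4,6)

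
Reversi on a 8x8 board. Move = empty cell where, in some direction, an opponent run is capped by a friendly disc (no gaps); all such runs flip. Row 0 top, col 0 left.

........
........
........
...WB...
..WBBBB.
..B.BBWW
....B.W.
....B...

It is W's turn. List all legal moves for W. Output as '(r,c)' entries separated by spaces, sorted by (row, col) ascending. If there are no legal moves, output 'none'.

Answer: (2,3) (3,5) (3,6) (4,7) (5,3) (6,2)

Derivation:
(2,3): flips 2 -> legal
(2,4): no bracket -> illegal
(2,5): no bracket -> illegal
(3,2): no bracket -> illegal
(3,5): flips 2 -> legal
(3,6): flips 1 -> legal
(3,7): no bracket -> illegal
(4,1): no bracket -> illegal
(4,7): flips 4 -> legal
(5,1): no bracket -> illegal
(5,3): flips 3 -> legal
(6,1): no bracket -> illegal
(6,2): flips 1 -> legal
(6,3): no bracket -> illegal
(6,5): no bracket -> illegal
(7,3): no bracket -> illegal
(7,5): no bracket -> illegal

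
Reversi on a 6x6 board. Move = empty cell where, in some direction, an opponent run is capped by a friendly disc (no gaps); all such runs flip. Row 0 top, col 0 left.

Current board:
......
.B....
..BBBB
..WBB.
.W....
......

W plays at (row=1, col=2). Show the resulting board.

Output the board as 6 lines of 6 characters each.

Place W at (1,2); scan 8 dirs for brackets.
Dir NW: first cell '.' (not opp) -> no flip
Dir N: first cell '.' (not opp) -> no flip
Dir NE: first cell '.' (not opp) -> no flip
Dir W: opp run (1,1), next='.' -> no flip
Dir E: first cell '.' (not opp) -> no flip
Dir SW: first cell '.' (not opp) -> no flip
Dir S: opp run (2,2) capped by W -> flip
Dir SE: opp run (2,3) (3,4), next='.' -> no flip
All flips: (2,2)

Answer: ......
.BW...
..WBBB
..WBB.
.W....
......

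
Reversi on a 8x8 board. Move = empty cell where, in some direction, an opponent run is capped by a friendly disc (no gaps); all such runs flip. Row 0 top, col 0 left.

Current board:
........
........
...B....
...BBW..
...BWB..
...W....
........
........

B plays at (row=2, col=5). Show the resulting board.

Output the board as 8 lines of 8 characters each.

Place B at (2,5); scan 8 dirs for brackets.
Dir NW: first cell '.' (not opp) -> no flip
Dir N: first cell '.' (not opp) -> no flip
Dir NE: first cell '.' (not opp) -> no flip
Dir W: first cell '.' (not opp) -> no flip
Dir E: first cell '.' (not opp) -> no flip
Dir SW: first cell 'B' (not opp) -> no flip
Dir S: opp run (3,5) capped by B -> flip
Dir SE: first cell '.' (not opp) -> no flip
All flips: (3,5)

Answer: ........
........
...B.B..
...BBB..
...BWB..
...W....
........
........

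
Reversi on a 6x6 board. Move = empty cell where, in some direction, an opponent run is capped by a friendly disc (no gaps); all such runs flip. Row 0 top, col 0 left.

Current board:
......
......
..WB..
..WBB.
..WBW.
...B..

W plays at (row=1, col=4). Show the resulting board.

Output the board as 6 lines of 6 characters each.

Place W at (1,4); scan 8 dirs for brackets.
Dir NW: first cell '.' (not opp) -> no flip
Dir N: first cell '.' (not opp) -> no flip
Dir NE: first cell '.' (not opp) -> no flip
Dir W: first cell '.' (not opp) -> no flip
Dir E: first cell '.' (not opp) -> no flip
Dir SW: opp run (2,3) capped by W -> flip
Dir S: first cell '.' (not opp) -> no flip
Dir SE: first cell '.' (not opp) -> no flip
All flips: (2,3)

Answer: ......
....W.
..WW..
..WBB.
..WBW.
...B..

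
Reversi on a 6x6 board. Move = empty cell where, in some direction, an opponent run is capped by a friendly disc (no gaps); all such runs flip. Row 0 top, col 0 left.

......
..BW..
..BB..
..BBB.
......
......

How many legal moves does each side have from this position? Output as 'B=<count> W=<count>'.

Answer: B=3 W=3

Derivation:
-- B to move --
(0,2): no bracket -> illegal
(0,3): flips 1 -> legal
(0,4): flips 1 -> legal
(1,4): flips 1 -> legal
(2,4): no bracket -> illegal
B mobility = 3
-- W to move --
(0,1): no bracket -> illegal
(0,2): no bracket -> illegal
(0,3): no bracket -> illegal
(1,1): flips 1 -> legal
(1,4): no bracket -> illegal
(2,1): no bracket -> illegal
(2,4): no bracket -> illegal
(2,5): no bracket -> illegal
(3,1): flips 1 -> legal
(3,5): no bracket -> illegal
(4,1): no bracket -> illegal
(4,2): no bracket -> illegal
(4,3): flips 2 -> legal
(4,4): no bracket -> illegal
(4,5): no bracket -> illegal
W mobility = 3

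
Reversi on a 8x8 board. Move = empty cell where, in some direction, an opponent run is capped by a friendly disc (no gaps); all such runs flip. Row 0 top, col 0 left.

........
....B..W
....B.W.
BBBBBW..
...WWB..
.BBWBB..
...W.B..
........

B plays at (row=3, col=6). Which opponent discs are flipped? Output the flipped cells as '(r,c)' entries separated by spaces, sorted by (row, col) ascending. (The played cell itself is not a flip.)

Answer: (3,5)

Derivation:
Dir NW: first cell '.' (not opp) -> no flip
Dir N: opp run (2,6), next='.' -> no flip
Dir NE: first cell '.' (not opp) -> no flip
Dir W: opp run (3,5) capped by B -> flip
Dir E: first cell '.' (not opp) -> no flip
Dir SW: first cell 'B' (not opp) -> no flip
Dir S: first cell '.' (not opp) -> no flip
Dir SE: first cell '.' (not opp) -> no flip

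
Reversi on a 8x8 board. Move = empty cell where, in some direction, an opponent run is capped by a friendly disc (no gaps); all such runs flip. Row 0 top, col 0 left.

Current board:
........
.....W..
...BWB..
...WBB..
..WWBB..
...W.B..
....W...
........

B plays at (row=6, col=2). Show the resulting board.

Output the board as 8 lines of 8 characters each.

Place B at (6,2); scan 8 dirs for brackets.
Dir NW: first cell '.' (not opp) -> no flip
Dir N: first cell '.' (not opp) -> no flip
Dir NE: opp run (5,3) capped by B -> flip
Dir W: first cell '.' (not opp) -> no flip
Dir E: first cell '.' (not opp) -> no flip
Dir SW: first cell '.' (not opp) -> no flip
Dir S: first cell '.' (not opp) -> no flip
Dir SE: first cell '.' (not opp) -> no flip
All flips: (5,3)

Answer: ........
.....W..
...BWB..
...WBB..
..WWBB..
...B.B..
..B.W...
........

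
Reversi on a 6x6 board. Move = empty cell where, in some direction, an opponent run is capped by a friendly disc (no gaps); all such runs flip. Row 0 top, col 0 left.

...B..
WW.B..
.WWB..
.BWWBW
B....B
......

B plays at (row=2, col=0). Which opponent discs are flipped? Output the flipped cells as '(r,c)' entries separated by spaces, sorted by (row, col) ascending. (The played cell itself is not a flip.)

Dir NW: edge -> no flip
Dir N: opp run (1,0), next='.' -> no flip
Dir NE: opp run (1,1), next='.' -> no flip
Dir W: edge -> no flip
Dir E: opp run (2,1) (2,2) capped by B -> flip
Dir SW: edge -> no flip
Dir S: first cell '.' (not opp) -> no flip
Dir SE: first cell 'B' (not opp) -> no flip

Answer: (2,1) (2,2)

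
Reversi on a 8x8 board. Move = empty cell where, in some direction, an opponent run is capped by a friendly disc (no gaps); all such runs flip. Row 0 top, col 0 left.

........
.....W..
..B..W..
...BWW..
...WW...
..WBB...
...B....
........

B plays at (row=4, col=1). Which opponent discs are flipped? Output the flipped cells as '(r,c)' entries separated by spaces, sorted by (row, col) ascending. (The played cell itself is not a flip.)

Dir NW: first cell '.' (not opp) -> no flip
Dir N: first cell '.' (not opp) -> no flip
Dir NE: first cell '.' (not opp) -> no flip
Dir W: first cell '.' (not opp) -> no flip
Dir E: first cell '.' (not opp) -> no flip
Dir SW: first cell '.' (not opp) -> no flip
Dir S: first cell '.' (not opp) -> no flip
Dir SE: opp run (5,2) capped by B -> flip

Answer: (5,2)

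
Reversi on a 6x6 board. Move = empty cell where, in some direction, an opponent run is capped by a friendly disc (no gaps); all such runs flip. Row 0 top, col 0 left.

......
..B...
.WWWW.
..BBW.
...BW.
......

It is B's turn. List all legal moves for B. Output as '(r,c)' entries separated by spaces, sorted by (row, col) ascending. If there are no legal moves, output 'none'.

(1,0): flips 1 -> legal
(1,1): flips 1 -> legal
(1,3): flips 1 -> legal
(1,4): flips 1 -> legal
(1,5): flips 1 -> legal
(2,0): no bracket -> illegal
(2,5): flips 1 -> legal
(3,0): flips 1 -> legal
(3,1): no bracket -> illegal
(3,5): flips 1 -> legal
(4,5): flips 3 -> legal
(5,3): no bracket -> illegal
(5,4): no bracket -> illegal
(5,5): flips 1 -> legal

Answer: (1,0) (1,1) (1,3) (1,4) (1,5) (2,5) (3,0) (3,5) (4,5) (5,5)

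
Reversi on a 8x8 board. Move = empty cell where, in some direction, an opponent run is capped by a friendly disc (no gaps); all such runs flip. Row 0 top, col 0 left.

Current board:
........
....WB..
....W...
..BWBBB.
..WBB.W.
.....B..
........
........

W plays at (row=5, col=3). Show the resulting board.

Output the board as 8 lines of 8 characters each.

Place W at (5,3); scan 8 dirs for brackets.
Dir NW: first cell 'W' (not opp) -> no flip
Dir N: opp run (4,3) capped by W -> flip
Dir NE: opp run (4,4) (3,5), next='.' -> no flip
Dir W: first cell '.' (not opp) -> no flip
Dir E: first cell '.' (not opp) -> no flip
Dir SW: first cell '.' (not opp) -> no flip
Dir S: first cell '.' (not opp) -> no flip
Dir SE: first cell '.' (not opp) -> no flip
All flips: (4,3)

Answer: ........
....WB..
....W...
..BWBBB.
..WWB.W.
...W.B..
........
........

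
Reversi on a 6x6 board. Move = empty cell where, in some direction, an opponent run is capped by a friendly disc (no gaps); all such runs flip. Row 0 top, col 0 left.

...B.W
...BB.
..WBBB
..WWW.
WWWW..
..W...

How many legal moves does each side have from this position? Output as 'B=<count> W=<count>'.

Answer: B=7 W=3

Derivation:
-- B to move --
(0,4): no bracket -> illegal
(1,1): no bracket -> illegal
(1,2): no bracket -> illegal
(1,5): no bracket -> illegal
(2,1): flips 1 -> legal
(3,0): no bracket -> illegal
(3,1): flips 1 -> legal
(3,5): no bracket -> illegal
(4,4): flips 1 -> legal
(4,5): flips 1 -> legal
(5,0): flips 2 -> legal
(5,1): flips 2 -> legal
(5,3): flips 2 -> legal
(5,4): no bracket -> illegal
B mobility = 7
-- W to move --
(0,2): no bracket -> illegal
(0,4): flips 3 -> legal
(1,2): flips 1 -> legal
(1,5): flips 1 -> legal
(3,5): no bracket -> illegal
W mobility = 3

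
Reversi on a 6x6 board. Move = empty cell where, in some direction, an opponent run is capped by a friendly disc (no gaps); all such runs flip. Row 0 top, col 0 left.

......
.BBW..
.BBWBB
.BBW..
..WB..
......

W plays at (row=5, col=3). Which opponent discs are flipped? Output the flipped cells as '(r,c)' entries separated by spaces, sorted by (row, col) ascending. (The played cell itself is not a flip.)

Answer: (4,3)

Derivation:
Dir NW: first cell 'W' (not opp) -> no flip
Dir N: opp run (4,3) capped by W -> flip
Dir NE: first cell '.' (not opp) -> no flip
Dir W: first cell '.' (not opp) -> no flip
Dir E: first cell '.' (not opp) -> no flip
Dir SW: edge -> no flip
Dir S: edge -> no flip
Dir SE: edge -> no flip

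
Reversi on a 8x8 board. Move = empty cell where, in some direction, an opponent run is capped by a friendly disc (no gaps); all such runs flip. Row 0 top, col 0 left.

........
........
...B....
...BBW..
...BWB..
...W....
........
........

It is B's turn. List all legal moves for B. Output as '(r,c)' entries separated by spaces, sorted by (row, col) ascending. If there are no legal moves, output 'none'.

Answer: (2,5) (3,6) (5,4) (5,5) (6,3)

Derivation:
(2,4): no bracket -> illegal
(2,5): flips 1 -> legal
(2,6): no bracket -> illegal
(3,6): flips 1 -> legal
(4,2): no bracket -> illegal
(4,6): no bracket -> illegal
(5,2): no bracket -> illegal
(5,4): flips 1 -> legal
(5,5): flips 1 -> legal
(6,2): no bracket -> illegal
(6,3): flips 1 -> legal
(6,4): no bracket -> illegal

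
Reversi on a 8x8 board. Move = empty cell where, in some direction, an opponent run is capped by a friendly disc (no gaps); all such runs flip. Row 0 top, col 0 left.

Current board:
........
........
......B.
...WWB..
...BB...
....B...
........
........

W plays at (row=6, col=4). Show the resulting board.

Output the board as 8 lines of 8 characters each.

Answer: ........
........
......B.
...WWB..
...BW...
....W...
....W...
........

Derivation:
Place W at (6,4); scan 8 dirs for brackets.
Dir NW: first cell '.' (not opp) -> no flip
Dir N: opp run (5,4) (4,4) capped by W -> flip
Dir NE: first cell '.' (not opp) -> no flip
Dir W: first cell '.' (not opp) -> no flip
Dir E: first cell '.' (not opp) -> no flip
Dir SW: first cell '.' (not opp) -> no flip
Dir S: first cell '.' (not opp) -> no flip
Dir SE: first cell '.' (not opp) -> no flip
All flips: (4,4) (5,4)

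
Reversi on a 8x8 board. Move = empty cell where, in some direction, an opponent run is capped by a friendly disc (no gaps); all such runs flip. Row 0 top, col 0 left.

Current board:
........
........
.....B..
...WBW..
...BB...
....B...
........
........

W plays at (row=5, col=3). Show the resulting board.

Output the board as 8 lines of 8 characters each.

Answer: ........
........
.....B..
...WBW..
...WW...
...WB...
........
........

Derivation:
Place W at (5,3); scan 8 dirs for brackets.
Dir NW: first cell '.' (not opp) -> no flip
Dir N: opp run (4,3) capped by W -> flip
Dir NE: opp run (4,4) capped by W -> flip
Dir W: first cell '.' (not opp) -> no flip
Dir E: opp run (5,4), next='.' -> no flip
Dir SW: first cell '.' (not opp) -> no flip
Dir S: first cell '.' (not opp) -> no flip
Dir SE: first cell '.' (not opp) -> no flip
All flips: (4,3) (4,4)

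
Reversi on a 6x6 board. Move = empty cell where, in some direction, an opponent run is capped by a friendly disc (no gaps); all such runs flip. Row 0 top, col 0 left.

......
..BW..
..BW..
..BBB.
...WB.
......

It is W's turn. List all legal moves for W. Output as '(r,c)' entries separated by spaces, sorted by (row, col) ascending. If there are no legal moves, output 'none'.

Answer: (0,1) (1,1) (2,1) (2,5) (3,1) (4,1) (4,5)

Derivation:
(0,1): flips 1 -> legal
(0,2): no bracket -> illegal
(0,3): no bracket -> illegal
(1,1): flips 1 -> legal
(2,1): flips 2 -> legal
(2,4): no bracket -> illegal
(2,5): flips 1 -> legal
(3,1): flips 1 -> legal
(3,5): no bracket -> illegal
(4,1): flips 1 -> legal
(4,2): no bracket -> illegal
(4,5): flips 2 -> legal
(5,3): no bracket -> illegal
(5,4): no bracket -> illegal
(5,5): no bracket -> illegal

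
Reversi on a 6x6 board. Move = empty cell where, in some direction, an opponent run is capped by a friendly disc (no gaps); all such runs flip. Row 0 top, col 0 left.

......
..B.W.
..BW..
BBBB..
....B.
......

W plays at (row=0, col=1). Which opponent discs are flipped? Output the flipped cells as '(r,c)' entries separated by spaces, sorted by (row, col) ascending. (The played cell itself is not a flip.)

Answer: (1,2)

Derivation:
Dir NW: edge -> no flip
Dir N: edge -> no flip
Dir NE: edge -> no flip
Dir W: first cell '.' (not opp) -> no flip
Dir E: first cell '.' (not opp) -> no flip
Dir SW: first cell '.' (not opp) -> no flip
Dir S: first cell '.' (not opp) -> no flip
Dir SE: opp run (1,2) capped by W -> flip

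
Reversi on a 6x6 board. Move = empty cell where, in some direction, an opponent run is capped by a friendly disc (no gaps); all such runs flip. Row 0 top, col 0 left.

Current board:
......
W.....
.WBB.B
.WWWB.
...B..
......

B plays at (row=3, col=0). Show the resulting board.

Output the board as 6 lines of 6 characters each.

Answer: ......
W.....
.WBB.B
BBBBB.
...B..
......

Derivation:
Place B at (3,0); scan 8 dirs for brackets.
Dir NW: edge -> no flip
Dir N: first cell '.' (not opp) -> no flip
Dir NE: opp run (2,1), next='.' -> no flip
Dir W: edge -> no flip
Dir E: opp run (3,1) (3,2) (3,3) capped by B -> flip
Dir SW: edge -> no flip
Dir S: first cell '.' (not opp) -> no flip
Dir SE: first cell '.' (not opp) -> no flip
All flips: (3,1) (3,2) (3,3)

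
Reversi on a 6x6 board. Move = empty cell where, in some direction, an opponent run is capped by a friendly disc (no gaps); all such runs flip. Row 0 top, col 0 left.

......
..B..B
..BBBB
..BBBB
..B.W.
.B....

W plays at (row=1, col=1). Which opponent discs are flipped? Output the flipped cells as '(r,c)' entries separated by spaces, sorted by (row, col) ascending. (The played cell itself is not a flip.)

Answer: (2,2) (3,3)

Derivation:
Dir NW: first cell '.' (not opp) -> no flip
Dir N: first cell '.' (not opp) -> no flip
Dir NE: first cell '.' (not opp) -> no flip
Dir W: first cell '.' (not opp) -> no flip
Dir E: opp run (1,2), next='.' -> no flip
Dir SW: first cell '.' (not opp) -> no flip
Dir S: first cell '.' (not opp) -> no flip
Dir SE: opp run (2,2) (3,3) capped by W -> flip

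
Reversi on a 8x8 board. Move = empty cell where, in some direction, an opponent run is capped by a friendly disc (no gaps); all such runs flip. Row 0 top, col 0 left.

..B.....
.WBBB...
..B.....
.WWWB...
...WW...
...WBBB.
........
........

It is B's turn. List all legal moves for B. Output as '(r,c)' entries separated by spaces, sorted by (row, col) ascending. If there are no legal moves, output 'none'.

Answer: (0,0) (1,0) (2,0) (2,1) (3,0) (4,0) (4,2) (5,2)

Derivation:
(0,0): flips 1 -> legal
(0,1): no bracket -> illegal
(1,0): flips 1 -> legal
(2,0): flips 1 -> legal
(2,1): flips 2 -> legal
(2,3): no bracket -> illegal
(2,4): no bracket -> illegal
(3,0): flips 3 -> legal
(3,5): no bracket -> illegal
(4,0): flips 1 -> legal
(4,1): no bracket -> illegal
(4,2): flips 1 -> legal
(4,5): no bracket -> illegal
(5,2): flips 2 -> legal
(6,2): no bracket -> illegal
(6,3): no bracket -> illegal
(6,4): no bracket -> illegal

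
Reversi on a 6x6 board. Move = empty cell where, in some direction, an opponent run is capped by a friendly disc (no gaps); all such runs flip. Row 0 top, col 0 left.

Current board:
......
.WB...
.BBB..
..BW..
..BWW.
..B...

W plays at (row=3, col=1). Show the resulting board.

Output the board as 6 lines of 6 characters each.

Place W at (3,1); scan 8 dirs for brackets.
Dir NW: first cell '.' (not opp) -> no flip
Dir N: opp run (2,1) capped by W -> flip
Dir NE: opp run (2,2), next='.' -> no flip
Dir W: first cell '.' (not opp) -> no flip
Dir E: opp run (3,2) capped by W -> flip
Dir SW: first cell '.' (not opp) -> no flip
Dir S: first cell '.' (not opp) -> no flip
Dir SE: opp run (4,2), next='.' -> no flip
All flips: (2,1) (3,2)

Answer: ......
.WB...
.WBB..
.WWW..
..BWW.
..B...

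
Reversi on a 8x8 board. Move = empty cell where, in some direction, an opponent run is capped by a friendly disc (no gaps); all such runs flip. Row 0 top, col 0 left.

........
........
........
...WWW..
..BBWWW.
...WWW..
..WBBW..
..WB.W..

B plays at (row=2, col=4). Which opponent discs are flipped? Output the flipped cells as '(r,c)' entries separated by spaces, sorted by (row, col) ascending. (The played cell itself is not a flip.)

Dir NW: first cell '.' (not opp) -> no flip
Dir N: first cell '.' (not opp) -> no flip
Dir NE: first cell '.' (not opp) -> no flip
Dir W: first cell '.' (not opp) -> no flip
Dir E: first cell '.' (not opp) -> no flip
Dir SW: opp run (3,3) capped by B -> flip
Dir S: opp run (3,4) (4,4) (5,4) capped by B -> flip
Dir SE: opp run (3,5) (4,6), next='.' -> no flip

Answer: (3,3) (3,4) (4,4) (5,4)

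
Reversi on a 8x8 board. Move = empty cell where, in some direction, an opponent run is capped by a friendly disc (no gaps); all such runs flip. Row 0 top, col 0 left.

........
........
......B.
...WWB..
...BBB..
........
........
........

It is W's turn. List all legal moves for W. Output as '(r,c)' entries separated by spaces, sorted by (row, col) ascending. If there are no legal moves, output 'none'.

Answer: (3,6) (5,2) (5,3) (5,4) (5,5) (5,6)

Derivation:
(1,5): no bracket -> illegal
(1,6): no bracket -> illegal
(1,7): no bracket -> illegal
(2,4): no bracket -> illegal
(2,5): no bracket -> illegal
(2,7): no bracket -> illegal
(3,2): no bracket -> illegal
(3,6): flips 1 -> legal
(3,7): no bracket -> illegal
(4,2): no bracket -> illegal
(4,6): no bracket -> illegal
(5,2): flips 1 -> legal
(5,3): flips 1 -> legal
(5,4): flips 1 -> legal
(5,5): flips 1 -> legal
(5,6): flips 1 -> legal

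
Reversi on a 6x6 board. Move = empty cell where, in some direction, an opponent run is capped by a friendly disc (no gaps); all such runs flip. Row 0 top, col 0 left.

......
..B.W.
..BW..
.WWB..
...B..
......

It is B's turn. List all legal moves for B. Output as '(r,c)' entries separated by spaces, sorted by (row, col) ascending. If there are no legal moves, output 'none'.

(0,3): no bracket -> illegal
(0,4): no bracket -> illegal
(0,5): no bracket -> illegal
(1,3): flips 1 -> legal
(1,5): no bracket -> illegal
(2,0): no bracket -> illegal
(2,1): flips 1 -> legal
(2,4): flips 1 -> legal
(2,5): no bracket -> illegal
(3,0): flips 2 -> legal
(3,4): flips 1 -> legal
(4,0): flips 1 -> legal
(4,1): no bracket -> illegal
(4,2): flips 1 -> legal

Answer: (1,3) (2,1) (2,4) (3,0) (3,4) (4,0) (4,2)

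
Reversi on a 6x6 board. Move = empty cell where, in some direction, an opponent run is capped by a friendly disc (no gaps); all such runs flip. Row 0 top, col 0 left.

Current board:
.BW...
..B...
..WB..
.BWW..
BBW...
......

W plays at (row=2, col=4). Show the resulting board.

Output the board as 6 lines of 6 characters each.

Answer: .BW...
..B...
..WWW.
.BWW..
BBW...
......

Derivation:
Place W at (2,4); scan 8 dirs for brackets.
Dir NW: first cell '.' (not opp) -> no flip
Dir N: first cell '.' (not opp) -> no flip
Dir NE: first cell '.' (not opp) -> no flip
Dir W: opp run (2,3) capped by W -> flip
Dir E: first cell '.' (not opp) -> no flip
Dir SW: first cell 'W' (not opp) -> no flip
Dir S: first cell '.' (not opp) -> no flip
Dir SE: first cell '.' (not opp) -> no flip
All flips: (2,3)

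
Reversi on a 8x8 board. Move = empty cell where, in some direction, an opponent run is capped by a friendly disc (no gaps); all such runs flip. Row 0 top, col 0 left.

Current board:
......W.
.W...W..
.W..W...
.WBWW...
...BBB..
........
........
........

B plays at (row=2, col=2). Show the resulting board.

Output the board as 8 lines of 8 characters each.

Answer: ......W.
.W...W..
.WB.W...
.WBBW...
...BBB..
........
........
........

Derivation:
Place B at (2,2); scan 8 dirs for brackets.
Dir NW: opp run (1,1), next='.' -> no flip
Dir N: first cell '.' (not opp) -> no flip
Dir NE: first cell '.' (not opp) -> no flip
Dir W: opp run (2,1), next='.' -> no flip
Dir E: first cell '.' (not opp) -> no flip
Dir SW: opp run (3,1), next='.' -> no flip
Dir S: first cell 'B' (not opp) -> no flip
Dir SE: opp run (3,3) capped by B -> flip
All flips: (3,3)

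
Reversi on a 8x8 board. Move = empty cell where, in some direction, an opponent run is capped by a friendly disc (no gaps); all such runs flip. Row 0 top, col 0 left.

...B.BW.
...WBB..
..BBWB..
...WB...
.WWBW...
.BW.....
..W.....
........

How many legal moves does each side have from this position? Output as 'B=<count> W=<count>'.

-- B to move --
(0,2): no bracket -> illegal
(0,4): flips 1 -> legal
(0,7): flips 1 -> legal
(1,2): flips 1 -> legal
(1,6): no bracket -> illegal
(1,7): no bracket -> illegal
(3,0): no bracket -> illegal
(3,1): flips 1 -> legal
(3,2): flips 1 -> legal
(3,5): no bracket -> illegal
(4,0): flips 2 -> legal
(4,5): flips 1 -> legal
(5,0): no bracket -> illegal
(5,3): flips 1 -> legal
(5,4): flips 1 -> legal
(5,5): flips 2 -> legal
(6,1): flips 1 -> legal
(6,3): no bracket -> illegal
(7,1): no bracket -> illegal
(7,2): no bracket -> illegal
(7,3): flips 1 -> legal
B mobility = 12
-- W to move --
(0,2): no bracket -> illegal
(0,4): flips 2 -> legal
(1,1): flips 1 -> legal
(1,2): no bracket -> illegal
(1,6): flips 5 -> legal
(2,1): flips 2 -> legal
(2,6): flips 1 -> legal
(3,1): flips 1 -> legal
(3,2): no bracket -> illegal
(3,5): flips 1 -> legal
(3,6): no bracket -> illegal
(4,0): flips 1 -> legal
(4,5): no bracket -> illegal
(5,0): flips 1 -> legal
(5,3): flips 1 -> legal
(5,4): no bracket -> illegal
(6,0): flips 1 -> legal
(6,1): flips 1 -> legal
W mobility = 12

Answer: B=12 W=12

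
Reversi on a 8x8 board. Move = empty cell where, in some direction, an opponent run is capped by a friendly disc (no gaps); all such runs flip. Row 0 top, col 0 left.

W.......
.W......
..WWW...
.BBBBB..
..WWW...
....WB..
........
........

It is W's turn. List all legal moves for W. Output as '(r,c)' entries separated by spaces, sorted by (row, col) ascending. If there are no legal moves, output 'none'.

(2,0): flips 1 -> legal
(2,1): flips 1 -> legal
(2,5): flips 1 -> legal
(2,6): flips 1 -> legal
(3,0): no bracket -> illegal
(3,6): no bracket -> illegal
(4,0): flips 1 -> legal
(4,1): flips 1 -> legal
(4,5): flips 1 -> legal
(4,6): flips 1 -> legal
(5,6): flips 1 -> legal
(6,4): no bracket -> illegal
(6,5): no bracket -> illegal
(6,6): flips 1 -> legal

Answer: (2,0) (2,1) (2,5) (2,6) (4,0) (4,1) (4,5) (4,6) (5,6) (6,6)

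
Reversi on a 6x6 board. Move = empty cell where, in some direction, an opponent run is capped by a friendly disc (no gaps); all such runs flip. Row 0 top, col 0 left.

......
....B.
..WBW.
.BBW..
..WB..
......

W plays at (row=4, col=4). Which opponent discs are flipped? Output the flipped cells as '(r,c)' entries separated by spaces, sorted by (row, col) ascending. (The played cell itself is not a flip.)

Answer: (4,3)

Derivation:
Dir NW: first cell 'W' (not opp) -> no flip
Dir N: first cell '.' (not opp) -> no flip
Dir NE: first cell '.' (not opp) -> no flip
Dir W: opp run (4,3) capped by W -> flip
Dir E: first cell '.' (not opp) -> no flip
Dir SW: first cell '.' (not opp) -> no flip
Dir S: first cell '.' (not opp) -> no flip
Dir SE: first cell '.' (not opp) -> no flip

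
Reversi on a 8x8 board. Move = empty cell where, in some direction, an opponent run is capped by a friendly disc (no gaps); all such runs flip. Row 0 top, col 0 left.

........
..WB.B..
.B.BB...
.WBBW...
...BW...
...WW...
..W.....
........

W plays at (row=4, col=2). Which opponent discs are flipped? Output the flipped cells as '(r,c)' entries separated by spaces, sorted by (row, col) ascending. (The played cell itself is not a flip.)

Dir NW: first cell 'W' (not opp) -> no flip
Dir N: opp run (3,2), next='.' -> no flip
Dir NE: opp run (3,3) (2,4) (1,5), next='.' -> no flip
Dir W: first cell '.' (not opp) -> no flip
Dir E: opp run (4,3) capped by W -> flip
Dir SW: first cell '.' (not opp) -> no flip
Dir S: first cell '.' (not opp) -> no flip
Dir SE: first cell 'W' (not opp) -> no flip

Answer: (4,3)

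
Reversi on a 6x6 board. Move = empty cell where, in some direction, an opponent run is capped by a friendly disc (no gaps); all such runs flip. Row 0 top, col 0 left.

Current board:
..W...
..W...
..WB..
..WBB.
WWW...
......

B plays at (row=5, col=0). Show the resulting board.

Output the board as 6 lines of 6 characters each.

Answer: ..W...
..W...
..WB..
..BBB.
WBW...
B.....

Derivation:
Place B at (5,0); scan 8 dirs for brackets.
Dir NW: edge -> no flip
Dir N: opp run (4,0), next='.' -> no flip
Dir NE: opp run (4,1) (3,2) capped by B -> flip
Dir W: edge -> no flip
Dir E: first cell '.' (not opp) -> no flip
Dir SW: edge -> no flip
Dir S: edge -> no flip
Dir SE: edge -> no flip
All flips: (3,2) (4,1)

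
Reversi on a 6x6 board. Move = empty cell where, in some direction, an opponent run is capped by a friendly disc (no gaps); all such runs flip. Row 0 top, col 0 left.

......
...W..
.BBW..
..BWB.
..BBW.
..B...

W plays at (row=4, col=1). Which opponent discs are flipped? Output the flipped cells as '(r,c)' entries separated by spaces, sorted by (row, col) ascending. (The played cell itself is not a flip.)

Answer: (3,2) (4,2) (4,3)

Derivation:
Dir NW: first cell '.' (not opp) -> no flip
Dir N: first cell '.' (not opp) -> no flip
Dir NE: opp run (3,2) capped by W -> flip
Dir W: first cell '.' (not opp) -> no flip
Dir E: opp run (4,2) (4,3) capped by W -> flip
Dir SW: first cell '.' (not opp) -> no flip
Dir S: first cell '.' (not opp) -> no flip
Dir SE: opp run (5,2), next=edge -> no flip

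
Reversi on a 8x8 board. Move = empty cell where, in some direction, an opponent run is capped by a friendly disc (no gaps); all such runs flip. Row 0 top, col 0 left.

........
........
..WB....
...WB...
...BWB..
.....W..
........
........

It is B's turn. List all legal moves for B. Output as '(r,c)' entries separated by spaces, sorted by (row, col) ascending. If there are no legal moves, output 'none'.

(1,1): no bracket -> illegal
(1,2): no bracket -> illegal
(1,3): no bracket -> illegal
(2,1): flips 1 -> legal
(2,4): no bracket -> illegal
(3,1): no bracket -> illegal
(3,2): flips 1 -> legal
(3,5): no bracket -> illegal
(4,2): no bracket -> illegal
(4,6): no bracket -> illegal
(5,3): no bracket -> illegal
(5,4): flips 1 -> legal
(5,6): no bracket -> illegal
(6,4): no bracket -> illegal
(6,5): flips 1 -> legal
(6,6): no bracket -> illegal

Answer: (2,1) (3,2) (5,4) (6,5)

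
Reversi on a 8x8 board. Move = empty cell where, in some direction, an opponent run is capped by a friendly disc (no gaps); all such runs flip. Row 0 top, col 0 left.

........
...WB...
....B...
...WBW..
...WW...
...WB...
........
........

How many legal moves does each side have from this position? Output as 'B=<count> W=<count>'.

Answer: B=7 W=6

Derivation:
-- B to move --
(0,2): flips 1 -> legal
(0,3): no bracket -> illegal
(0,4): no bracket -> illegal
(1,2): flips 1 -> legal
(2,2): no bracket -> illegal
(2,3): no bracket -> illegal
(2,5): no bracket -> illegal
(2,6): no bracket -> illegal
(3,2): flips 2 -> legal
(3,6): flips 1 -> legal
(4,2): flips 1 -> legal
(4,5): no bracket -> illegal
(4,6): flips 1 -> legal
(5,2): flips 2 -> legal
(5,5): no bracket -> illegal
(6,2): no bracket -> illegal
(6,3): no bracket -> illegal
(6,4): no bracket -> illegal
B mobility = 7
-- W to move --
(0,3): no bracket -> illegal
(0,4): flips 3 -> legal
(0,5): no bracket -> illegal
(1,5): flips 2 -> legal
(2,3): no bracket -> illegal
(2,5): flips 1 -> legal
(4,5): no bracket -> illegal
(5,5): flips 1 -> legal
(6,3): no bracket -> illegal
(6,4): flips 1 -> legal
(6,5): flips 1 -> legal
W mobility = 6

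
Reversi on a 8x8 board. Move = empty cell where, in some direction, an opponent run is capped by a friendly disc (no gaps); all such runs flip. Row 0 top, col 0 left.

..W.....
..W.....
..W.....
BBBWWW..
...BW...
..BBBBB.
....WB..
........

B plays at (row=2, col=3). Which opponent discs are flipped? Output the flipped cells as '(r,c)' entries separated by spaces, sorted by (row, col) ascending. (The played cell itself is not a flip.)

Answer: (3,3)

Derivation:
Dir NW: opp run (1,2), next='.' -> no flip
Dir N: first cell '.' (not opp) -> no flip
Dir NE: first cell '.' (not opp) -> no flip
Dir W: opp run (2,2), next='.' -> no flip
Dir E: first cell '.' (not opp) -> no flip
Dir SW: first cell 'B' (not opp) -> no flip
Dir S: opp run (3,3) capped by B -> flip
Dir SE: opp run (3,4), next='.' -> no flip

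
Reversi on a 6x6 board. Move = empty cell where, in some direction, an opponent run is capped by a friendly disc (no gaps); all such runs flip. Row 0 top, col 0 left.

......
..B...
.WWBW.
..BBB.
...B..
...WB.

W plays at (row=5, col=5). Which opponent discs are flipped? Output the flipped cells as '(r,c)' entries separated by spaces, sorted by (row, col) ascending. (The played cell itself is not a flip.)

Dir NW: first cell '.' (not opp) -> no flip
Dir N: first cell '.' (not opp) -> no flip
Dir NE: edge -> no flip
Dir W: opp run (5,4) capped by W -> flip
Dir E: edge -> no flip
Dir SW: edge -> no flip
Dir S: edge -> no flip
Dir SE: edge -> no flip

Answer: (5,4)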